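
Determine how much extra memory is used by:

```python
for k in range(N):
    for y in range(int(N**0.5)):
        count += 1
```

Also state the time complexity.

Space complexity: O(1).
Only a constant amount of auxiliary storage is used; nothing grows with n.
Time complexity: O(n * sqrt(n)).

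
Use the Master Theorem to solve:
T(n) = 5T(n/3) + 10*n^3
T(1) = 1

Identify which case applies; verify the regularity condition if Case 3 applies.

a=5, b=3, f(n)=10*n^3.
log_3(5) = 1.465 < 3.
f(n) = Omega(n^(1.465+epsilon)) for some epsilon > 0, so Case 3 is the candidate.
Regularity: a*f(n/b) = 5*10*(n/3)^3 = (5/27)*10*n^3 <= c*f(n) with c = 5/27 < 1. Satisfied.
Case 3: T(n) = Theta(n^3).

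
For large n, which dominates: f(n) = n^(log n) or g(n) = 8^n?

g(n) = 8^n grows faster: take logs: log(n^(log n)) = (log n)^2, log(8^n) = n log 8; n dominates (log n)^2.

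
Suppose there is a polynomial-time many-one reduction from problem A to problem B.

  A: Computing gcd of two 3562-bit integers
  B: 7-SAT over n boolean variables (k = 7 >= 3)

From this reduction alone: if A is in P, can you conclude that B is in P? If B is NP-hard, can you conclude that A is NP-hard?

A poly-time reduction A <=_p B transfers tractability DOWN (B easy => A easy) and hardness UP (A hard => B hard), not the reverse.
From A in P, the reduction alone does NOT give B in P: any problem in P trivially reduces to SAT, yet SAT is not known to be in P.
From B NP-hard, the reduction alone does NOT give A NP-hard: again, easy problems reduce to hard ones.
(Here in fact A is P and B is NP-complete.)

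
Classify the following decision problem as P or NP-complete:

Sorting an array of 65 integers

This problem is in P: merge sort runs in O(n log n).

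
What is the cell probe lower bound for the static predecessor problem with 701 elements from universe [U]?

The Patrascu-Thorup lower bound shows any data structure on n = 701 elements using O(n * polylog(n)) space requires Omega(log log U) query time. van Emde Boas trees achieve O(log log U) with O(U) space.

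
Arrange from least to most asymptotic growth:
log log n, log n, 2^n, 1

Ordered by growth rate: 1 < log log n < log n < 2^n.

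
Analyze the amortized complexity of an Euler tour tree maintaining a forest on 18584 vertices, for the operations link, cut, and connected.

An Euler tour tree stores each tree's Euler tour as a balanced BST keyed by tour position. On 18584 vertices: link concatenates two tours via O(1) splits/joins of size <= 2*18584 (O(log n)); cut splits the tour at the two occurrences of the edge (O(log n)); connected compares BST roots (O(log n) to find the root). All O(log n) amortized.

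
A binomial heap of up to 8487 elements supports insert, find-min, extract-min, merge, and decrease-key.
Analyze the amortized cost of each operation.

A binomial heap with n <= 8487 elements has at most floor(log_2 8487) + 1 = 14 trees. Using potential Phi = number of trees: Insert adds one tree, but cascading merges reduce count -- amortized O(1). Find-min reads the cached minimum pointer: O(1). Extract-min creates O(log n) new trees: O(log n). Merge combines tree lists: O(log n). Decrease-key sifts the element up its tree of height <= log n: O(log n).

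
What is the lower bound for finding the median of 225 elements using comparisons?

To find the median of 225 elements, every element must be compared at least once, so the lower bound is Omega(n). The BFPRT algorithm achieves O(n), making this tight.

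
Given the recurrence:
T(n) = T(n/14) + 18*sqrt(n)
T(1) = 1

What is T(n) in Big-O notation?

Each level contributes sqrt(n/14^k). Geometric series with ratio 1/sqrt(14) < 1 sums to O(sqrt(n)).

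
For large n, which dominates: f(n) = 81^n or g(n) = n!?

g(n) = n! grows faster: n!/81^n -> infinity by Stirling.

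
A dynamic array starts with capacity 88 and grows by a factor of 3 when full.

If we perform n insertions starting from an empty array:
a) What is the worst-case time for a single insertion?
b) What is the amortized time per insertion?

(a) Worst-case single insertion: O(n) -- when the array is full at capacity c, the resize copies all c elements, and c can be Theta(n).
(b) Resizes happen at sizes 88, 264, 792, ... Total copy cost for n insertions: 88 + 264 + ... = O(n) (geometric series with ratio 1/3). Amortized cost per insertion: O(n)/n = O(1).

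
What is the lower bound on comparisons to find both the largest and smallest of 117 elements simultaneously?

Pair elements first (floor(117/2) comparisons), then find max among winners and min among losers. Total: ceil(3*117/2) - 2 = 174 comparisons.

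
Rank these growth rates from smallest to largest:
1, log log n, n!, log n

Ordered by growth rate: 1 < log log n < log n < n!.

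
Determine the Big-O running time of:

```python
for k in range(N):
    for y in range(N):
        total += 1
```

Time complexity: O(n^2).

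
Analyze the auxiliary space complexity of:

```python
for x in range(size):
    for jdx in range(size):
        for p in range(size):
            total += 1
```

Space complexity: O(1).
Only a constant amount of auxiliary storage is used; nothing grows with n.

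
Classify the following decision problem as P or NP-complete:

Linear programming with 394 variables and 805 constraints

This problem is in P: the ellipsoid and interior-point methods run in polynomial time.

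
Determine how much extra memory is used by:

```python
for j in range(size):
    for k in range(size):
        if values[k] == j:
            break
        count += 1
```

Space complexity: O(1).
Only a constant amount of auxiliary storage is used; nothing grows with n.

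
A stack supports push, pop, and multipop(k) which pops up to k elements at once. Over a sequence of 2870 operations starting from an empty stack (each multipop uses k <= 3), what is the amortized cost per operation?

Each element is pushed exactly once and popped at most once (whether by pop or as part of a multipop). So the total number of individual pops over the whole sequence is at most the number of pushes, which is at most 2870. Total work <= 2 * 2870, hence O(1) amortized per operation.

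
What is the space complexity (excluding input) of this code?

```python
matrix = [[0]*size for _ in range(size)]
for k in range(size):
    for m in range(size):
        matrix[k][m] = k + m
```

Space complexity: O(n^2).
A 2D structure of size n x n is allocated.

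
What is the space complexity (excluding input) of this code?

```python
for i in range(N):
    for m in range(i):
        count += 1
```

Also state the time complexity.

Space complexity: O(1).
Only a constant amount of auxiliary storage is used; nothing grows with n.
Time complexity: O(n^2).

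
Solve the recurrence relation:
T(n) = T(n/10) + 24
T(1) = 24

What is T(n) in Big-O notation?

Each step divides n by 10 and adds 24. After log_10(n) steps, T(n) = O(log n).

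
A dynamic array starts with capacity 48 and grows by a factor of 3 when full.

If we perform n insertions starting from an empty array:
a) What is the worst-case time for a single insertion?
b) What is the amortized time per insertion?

(a) Worst-case single insertion: O(n) -- when the array is full at capacity c, the resize copies all c elements, and c can be Theta(n).
(b) Resizes happen at sizes 48, 144, 432, ... Total copy cost for n insertions: 48 + 144 + ... = O(n) (geometric series with ratio 1/3). Amortized cost per insertion: O(n)/n = O(1).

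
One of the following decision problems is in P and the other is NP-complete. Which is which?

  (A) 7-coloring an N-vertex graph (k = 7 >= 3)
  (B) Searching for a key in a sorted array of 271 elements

(A) is NP-complete: graph k-coloring for k>=3 is NP-complete by reduction from 3-SAT.
(B) is P: binary search runs in O(log n).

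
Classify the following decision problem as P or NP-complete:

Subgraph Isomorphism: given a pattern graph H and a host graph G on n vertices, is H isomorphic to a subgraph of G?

This problem is NP-complete: generalizes Clique and Hamiltonian Path (pattern size is part of the input).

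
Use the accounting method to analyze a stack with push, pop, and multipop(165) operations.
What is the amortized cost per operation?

Assign 2 credits per push (1 for the push, 1 saved for a future pop). Each pop or element popped by multipop(165) uses 1 saved credit. Total credits never go negative, so amortized cost is O(1).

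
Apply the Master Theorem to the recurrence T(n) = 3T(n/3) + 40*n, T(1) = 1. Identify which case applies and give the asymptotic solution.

a=3, b=3, f(n)=40*n.
log_3(3) = 1, so n^(log_b(a)) = n.
f(n) = Theta(n), so Case 2 applies.
T(n) = Theta(n log n).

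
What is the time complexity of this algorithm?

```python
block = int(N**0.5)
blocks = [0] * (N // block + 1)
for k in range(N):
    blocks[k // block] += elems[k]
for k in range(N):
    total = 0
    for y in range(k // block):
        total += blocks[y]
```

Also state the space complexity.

Time complexity: O(n * sqrt(n)).
Space complexity: O(sqrt(n)).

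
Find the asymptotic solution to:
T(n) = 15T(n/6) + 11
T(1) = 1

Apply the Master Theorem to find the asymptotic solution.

a=15, b=6, f(n)=11. log_6(15) = 1.511. Case 1 of Master Theorem: T(n) = O(n^1.511).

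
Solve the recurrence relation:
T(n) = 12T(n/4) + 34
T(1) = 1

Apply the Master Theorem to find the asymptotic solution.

a=12, b=4, f(n)=34. log_4(12) = 1.792. Case 1 of Master Theorem: T(n) = O(n^1.792).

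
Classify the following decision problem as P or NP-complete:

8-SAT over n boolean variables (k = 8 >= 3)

This problem is NP-complete: 3-SAT is NP-complete (Cook-Levin); k-SAT for k>=3 reduces from 3-SAT.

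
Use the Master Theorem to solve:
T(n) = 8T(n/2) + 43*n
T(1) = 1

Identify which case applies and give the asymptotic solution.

a=8, b=2, f(n)=43*n.
log_2(8) = 3 > 1.
Since f(n) = O(n^1) is polynomially smaller than n^3, Case 1 applies.
T(n) = Theta(n^3).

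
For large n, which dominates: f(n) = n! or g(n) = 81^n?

f(n) = n! grows faster: n!/81^n -> infinity by Stirling.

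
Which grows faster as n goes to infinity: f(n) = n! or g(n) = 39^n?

f(n) = n! grows faster: n!/39^n -> infinity by Stirling.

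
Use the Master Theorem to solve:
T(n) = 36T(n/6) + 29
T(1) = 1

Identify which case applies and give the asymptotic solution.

a=36, b=6, f(n)=29.
log_6(36) = 2 > 0.
Since f(n) = O(n^0) is polynomially smaller than n^2, Case 1 applies.
T(n) = Theta(n^2).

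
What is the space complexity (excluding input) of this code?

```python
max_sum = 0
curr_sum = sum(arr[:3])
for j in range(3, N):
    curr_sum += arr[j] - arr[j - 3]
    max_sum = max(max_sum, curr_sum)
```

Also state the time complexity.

Space complexity: O(1).
Only a constant amount of auxiliary storage is used; nothing grows with n.
Time complexity: O(n).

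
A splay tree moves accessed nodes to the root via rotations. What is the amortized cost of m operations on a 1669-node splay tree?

Using a potential function Phi = sum of log(size of subtree) for each node, each splay operation has amortized cost O(log n) where n = 1669. Bad individual operations (O(n)) are offset by decreased potential.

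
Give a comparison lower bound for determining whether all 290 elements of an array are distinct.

In the algebraic decision-tree model, the YES region for element distinctness on 290 elements has 290! connected components (one per ordering). Ben-Or's theorem then gives a lower bound of Omega(log(n!)) = Omega(n log n).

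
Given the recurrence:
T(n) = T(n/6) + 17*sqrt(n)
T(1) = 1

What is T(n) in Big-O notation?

Each level contributes sqrt(n/6^k). Geometric series with ratio 1/sqrt(6) < 1 sums to O(sqrt(n)).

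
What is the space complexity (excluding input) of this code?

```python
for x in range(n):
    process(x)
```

Space complexity: O(1).
Only a constant amount of auxiliary storage is used; nothing grows with n.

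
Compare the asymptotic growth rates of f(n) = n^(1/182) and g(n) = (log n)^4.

f(n) = n^(1/182) grows faster: any positive power of n dominates any polylog.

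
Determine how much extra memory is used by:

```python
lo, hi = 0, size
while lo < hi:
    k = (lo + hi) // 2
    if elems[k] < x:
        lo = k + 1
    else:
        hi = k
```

Space complexity: O(1).
Only a constant amount of auxiliary storage is used; nothing grows with n.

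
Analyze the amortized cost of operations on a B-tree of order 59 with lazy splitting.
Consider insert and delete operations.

In a B-tree of order 59, a node splits when it has 59 keys. With lazy splitting, we use potential Phi = number of full nodes + number of near-empty nodes. Each split costs O(1) but reduces potential. Between splits, at least 29 insertions must occur in that node. Amortized structural cost is O(1) per operation, plus O(log_59 n) traversal.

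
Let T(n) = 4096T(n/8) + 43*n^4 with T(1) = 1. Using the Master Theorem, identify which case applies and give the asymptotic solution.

a=4096, b=8, f(n)=43*n^4.
log_8(4096) = 4, so n^(log_b(a)) = n^4.
f(n) = Theta(n^4), so Case 2 applies.
T(n) = Theta(n^4 log n).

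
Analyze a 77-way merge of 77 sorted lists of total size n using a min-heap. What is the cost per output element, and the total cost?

Maintain a min-heap of size 77 holding the current head of each list. Each output step does one extract-min (O(log 77)) and one insert of that list's next element (O(log 77)). Each of the n elements passes through the heap exactly once, so the total cost is O(n log 77), i.e. O(log 77) per output element.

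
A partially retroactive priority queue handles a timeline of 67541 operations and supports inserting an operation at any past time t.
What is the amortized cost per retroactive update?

Partially retroactive priority queues (Demaine-Iacono-Langerman) allow updates at past times with queries only at the present. With a balanced BST over the m = 67541 timeline events tracking bridges, each retroactive insert or delete is O(log m) amortized.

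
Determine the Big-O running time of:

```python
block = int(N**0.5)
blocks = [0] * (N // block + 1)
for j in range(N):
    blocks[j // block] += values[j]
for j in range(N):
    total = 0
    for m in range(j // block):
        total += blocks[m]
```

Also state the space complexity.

Time complexity: O(n * sqrt(n)).
Space complexity: O(sqrt(n)).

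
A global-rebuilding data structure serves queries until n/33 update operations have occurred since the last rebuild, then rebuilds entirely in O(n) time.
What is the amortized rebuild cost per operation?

The O(n) rebuild is triggered by n/33 operations, so each contributes O(n)/(n/33) = O(33) = O(1) to the rebuild cost.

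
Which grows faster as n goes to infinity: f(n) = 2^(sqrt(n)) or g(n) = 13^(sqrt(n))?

g(n) = 13^(sqrt(n)) grows faster: ratio is (13/2)^(sqrt(n)) -> infinity since 13/2 > 1.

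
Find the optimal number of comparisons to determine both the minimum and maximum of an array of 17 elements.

Naive approach: 32 comparisons (16 for max + 16 for min).
Optimal: Compare elements in pairs first (floor(n/2) = 8 comparisons), then find max among winners and min among losers (8 comparisons each).
Total: ceil(3n/2) - 2 = 24 comparisons. An adversary argument shows this is also a lower bound.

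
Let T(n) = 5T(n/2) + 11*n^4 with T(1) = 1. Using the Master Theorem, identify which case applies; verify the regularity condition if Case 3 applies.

a=5, b=2, f(n)=11*n^4.
log_2(5) = 2.322 < 4.
f(n) = Omega(n^(2.322+epsilon)) for some epsilon > 0, so Case 3 is the candidate.
Regularity: a*f(n/b) = 5*11*(n/2)^4 = (5/16)*11*n^4 <= c*f(n) with c = 5/16 < 1. Satisfied.
Case 3: T(n) = Theta(n^4).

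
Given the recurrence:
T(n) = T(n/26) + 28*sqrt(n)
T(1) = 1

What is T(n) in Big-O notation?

Each level contributes sqrt(n/26^k). Geometric series with ratio 1/sqrt(26) < 1 sums to O(sqrt(n)).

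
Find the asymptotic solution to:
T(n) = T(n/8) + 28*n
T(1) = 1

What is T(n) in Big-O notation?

Geometric series: 28*n*(1 + 1/8 + 1/8^2 + ...) = O(n). T(n) = O(n).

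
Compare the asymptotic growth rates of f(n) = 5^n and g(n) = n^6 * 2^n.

f(n) = 5^n grows faster: 5^n / (n^6 2^n) = (5/2)^n / n^6 -> infinity since 5/2 > 1.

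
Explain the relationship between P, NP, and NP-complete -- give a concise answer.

P: solvable in polynomial time. NP: verifiable in polynomial time. NP-complete: in NP and at least as hard as every problem in NP (via polynomial reduction). P is a subset of NP. If any NP-complete problem is in P, then P = NP.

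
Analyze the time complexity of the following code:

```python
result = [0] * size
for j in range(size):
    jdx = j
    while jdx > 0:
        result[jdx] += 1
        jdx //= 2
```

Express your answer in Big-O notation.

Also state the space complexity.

Time complexity: O(n log n).
Space complexity: O(n).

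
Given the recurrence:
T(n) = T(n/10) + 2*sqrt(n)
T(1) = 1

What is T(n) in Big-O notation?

Each level contributes sqrt(n/10^k). Geometric series with ratio 1/sqrt(10) < 1 sums to O(sqrt(n)).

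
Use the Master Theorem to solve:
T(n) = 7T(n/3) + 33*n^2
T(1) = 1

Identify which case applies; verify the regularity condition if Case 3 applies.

a=7, b=3, f(n)=33*n^2.
log_3(7) = 1.771 < 2.
f(n) = Omega(n^(1.771+epsilon)) for some epsilon > 0, so Case 3 is the candidate.
Regularity: a*f(n/b) = 7*33*(n/3)^2 = (7/9)*33*n^2 <= c*f(n) with c = 7/9 < 1. Satisfied.
Case 3: T(n) = Theta(n^2).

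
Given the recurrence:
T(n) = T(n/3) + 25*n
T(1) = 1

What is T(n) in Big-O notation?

Geometric series: 25*n*(1 + 1/3 + 1/3^2 + ...) = O(n). T(n) = O(n).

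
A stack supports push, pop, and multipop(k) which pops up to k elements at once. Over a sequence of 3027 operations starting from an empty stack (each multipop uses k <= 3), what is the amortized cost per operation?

Each element is pushed exactly once and popped at most once (whether by pop or as part of a multipop). So the total number of individual pops over the whole sequence is at most the number of pushes, which is at most 3027. Total work <= 2 * 3027, hence O(1) amortized per operation.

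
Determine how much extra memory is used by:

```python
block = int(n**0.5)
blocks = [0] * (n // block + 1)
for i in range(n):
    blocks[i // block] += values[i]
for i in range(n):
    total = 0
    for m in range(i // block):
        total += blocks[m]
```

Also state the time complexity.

Space complexity: O(sqrt(n)).
Storage scales with sqrt(n).
Time complexity: O(n * sqrt(n)).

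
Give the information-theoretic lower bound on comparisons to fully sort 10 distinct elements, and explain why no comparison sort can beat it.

A comparison sort is a binary decision tree whose leaves are the 10! = 3628800 possible output permutations. A binary tree with L leaves has height >= ceil(log_2(L)). So any comparison sort needs >= ceil(log_2(10!)) = 22 comparisons in the worst case.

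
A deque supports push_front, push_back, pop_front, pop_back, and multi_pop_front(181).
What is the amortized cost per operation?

Assign 2 credits to each push operation. A pop uses 1 saved credit. multi_pop_front(181) uses up to 181 saved credits from previous pushes. Credits never go negative. Amortized cost is O(1).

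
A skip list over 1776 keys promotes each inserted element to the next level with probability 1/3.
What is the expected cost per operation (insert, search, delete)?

Expected number of levels is O(log_3(1776)) = O(log n). A search visits O(1) expected nodes per level over O(log n) levels. Insert/delete are a search plus O(1) pointer updates per level. Expected O(log n) per operation.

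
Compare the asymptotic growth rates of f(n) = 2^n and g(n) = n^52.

f(n) = 2^n grows faster: any exponential with base > 1 dominates every polynomial.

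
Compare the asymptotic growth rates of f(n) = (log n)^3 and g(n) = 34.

f(n) = (log n)^3 grows faster: any unbounded function dominates a constant.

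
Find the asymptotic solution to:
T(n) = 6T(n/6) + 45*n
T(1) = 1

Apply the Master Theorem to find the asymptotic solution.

a=6, b=6, f(n)=45*n. log_6(6) = 1. Case 2: T(n) = O(n log n).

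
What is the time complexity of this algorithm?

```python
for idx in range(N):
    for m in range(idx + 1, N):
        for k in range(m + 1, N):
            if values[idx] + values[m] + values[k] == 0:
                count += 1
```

Time complexity: O(n^3).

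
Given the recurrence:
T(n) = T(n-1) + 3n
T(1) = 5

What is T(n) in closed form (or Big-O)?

Unrolling: T(n) = 5 + 3*(2 + 3 + ... + n) = 5 + 3*(n(n+1)/2 - 1) = O(n^2).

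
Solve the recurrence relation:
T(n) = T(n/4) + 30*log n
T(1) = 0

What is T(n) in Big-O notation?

Each of the log_4(n) levels adds O(log n). T(n) = O(log^2 n).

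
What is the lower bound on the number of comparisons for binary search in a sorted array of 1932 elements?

With 1932 possible positions, we need at least ceil(log_2(1932)) = 11 comparisons. Each comparison splits the remaining candidates by at most half.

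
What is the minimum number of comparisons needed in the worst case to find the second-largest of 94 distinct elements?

Lower bound: finding the max needs 94-1 comparisons. By the adversary weight-doubling argument, the max must personally win >= ceil(log_2(94)) = 7 comparisons; the 2nd-largest is among those 7 losers, needing 7-1 more comparisons. Total >= 94-1 + 7-1 = 99. A balanced knockout tournament achieves this.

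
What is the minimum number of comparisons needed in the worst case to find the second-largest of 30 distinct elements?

Lower bound: finding the max needs 30-1 comparisons. By the adversary weight-doubling argument, the max must personally win >= ceil(log_2(30)) = 5 comparisons; the 2nd-largest is among those 5 losers, needing 5-1 more comparisons. Total >= 30-1 + 5-1 = 33. A balanced knockout tournament achieves this.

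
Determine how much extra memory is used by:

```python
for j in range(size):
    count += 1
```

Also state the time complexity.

Space complexity: O(1).
Only a constant amount of auxiliary storage is used; nothing grows with n.
Time complexity: O(n).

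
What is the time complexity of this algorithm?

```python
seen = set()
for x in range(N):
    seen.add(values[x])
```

Time complexity: O(n).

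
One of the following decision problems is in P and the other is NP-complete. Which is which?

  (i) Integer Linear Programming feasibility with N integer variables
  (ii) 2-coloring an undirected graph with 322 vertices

(i) is NP-complete: ILP feasibility is NP-complete (LP relaxation is in P).
(ii) is P: 2-coloring is bipartiteness testing via BFS, O(V+E).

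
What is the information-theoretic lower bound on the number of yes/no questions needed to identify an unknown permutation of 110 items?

There are 110! = 15882455415227429404253703127090772871724410234473563207581748318444567162948183030959960131517678520479243672638179990208521148623422266876757623911219200000000000000000000000000 permutations. Each yes/no question gives at most 1 bit, so at least ceil(log_2(15882455415227429404253703127090772871724410234473563207581748318444567162948183030959960131517678520479243672638179990208521148623422266876757623911219200000000000000000000000000)) = 592 questions are needed.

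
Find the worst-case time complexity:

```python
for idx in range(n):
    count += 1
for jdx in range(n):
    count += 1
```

Time complexity: O(n).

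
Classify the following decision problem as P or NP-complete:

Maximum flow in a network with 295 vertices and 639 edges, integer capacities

This problem is in P: Edmonds-Karp / push-relabel run in polynomial time.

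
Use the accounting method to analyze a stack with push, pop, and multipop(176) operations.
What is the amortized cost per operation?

Assign 2 credits per push (1 for the push, 1 saved for a future pop). Each pop or element popped by multipop(176) uses 1 saved credit. Total credits never go negative, so amortized cost is O(1).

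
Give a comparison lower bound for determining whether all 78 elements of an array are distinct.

In the algebraic decision-tree model, the YES region for element distinctness on 78 elements has 78! connected components (one per ordering). Ben-Or's theorem then gives a lower bound of Omega(log(n!)) = Omega(n log n).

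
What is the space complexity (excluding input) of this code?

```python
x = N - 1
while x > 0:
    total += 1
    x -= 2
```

Space complexity: O(1).
Only a constant amount of auxiliary storage is used; nothing grows with n.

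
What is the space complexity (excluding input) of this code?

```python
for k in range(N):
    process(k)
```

Space complexity: O(1).
Only a constant amount of auxiliary storage is used; nothing grows with n.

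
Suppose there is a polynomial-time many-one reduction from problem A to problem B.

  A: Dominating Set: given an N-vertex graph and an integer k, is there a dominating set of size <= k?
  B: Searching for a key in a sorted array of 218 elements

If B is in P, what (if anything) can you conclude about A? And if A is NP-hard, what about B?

A poly-time reduction A <=_p B means any A-instance can be transformed to a B-instance in poly time.
If B is in P: compose the reduction with B's poly-time algorithm to solve A in poly time, so A is in P.
If A is NP-hard: every NP problem reduces to A, which reduces to B; composing reductions, every NP problem reduces to B, so B is NP-hard.
(Here in fact A is NP-complete and B is in P, so no such reduction is known -- its existence would imply P = NP; the analysis concerns only what the assumed reduction would or would not let you conclude.)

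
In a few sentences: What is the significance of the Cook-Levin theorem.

The Cook-Levin theorem proves that SAT is NP-complete. It was the first problem shown to be NP-complete, establishing the foundation for proving other problems NP-complete via reductions from SAT.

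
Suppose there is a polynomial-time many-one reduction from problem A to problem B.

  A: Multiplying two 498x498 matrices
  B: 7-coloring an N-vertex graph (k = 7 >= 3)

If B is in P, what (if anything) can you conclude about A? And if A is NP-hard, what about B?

A poly-time reduction A <=_p B means any A-instance can be transformed to a B-instance in poly time.
If B is in P: compose the reduction with B's poly-time algorithm to solve A in poly time, so A is in P.
If A is NP-hard: every NP problem reduces to A, which reduces to B; composing reductions, every NP problem reduces to B, so B is NP-hard.
(Here in fact A is P and B is NP-complete.)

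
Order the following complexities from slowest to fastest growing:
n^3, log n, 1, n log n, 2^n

Ordered by growth rate: 1 < log n < n log n < n^3 < 2^n.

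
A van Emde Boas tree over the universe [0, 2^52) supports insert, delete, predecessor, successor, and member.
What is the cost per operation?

vEB recursively partitions [0, 4503599627370496) into sqrt(u) clusters of size sqrt(u). Each operation recurses into either one cluster or the summary, never both: T(u) = T(sqrt(u)) + O(1) => T(u) = O(log log u) = O(log 52). This is worst-case, not just amortized.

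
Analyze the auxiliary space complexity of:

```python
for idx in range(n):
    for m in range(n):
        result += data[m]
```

Space complexity: O(1).
Only a constant amount of auxiliary storage is used; nothing grows with n.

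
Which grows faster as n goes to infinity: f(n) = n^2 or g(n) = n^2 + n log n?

f(n) = n^2 and g(n) = n^2 + n log n are Theta of each other: the lower-order n log n term is o(n^2); both are Theta(n^2).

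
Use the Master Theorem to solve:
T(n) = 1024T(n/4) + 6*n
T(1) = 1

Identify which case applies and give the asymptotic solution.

a=1024, b=4, f(n)=6*n.
log_4(1024) = 5 > 1.
Since f(n) = O(n^1) is polynomially smaller than n^5, Case 1 applies.
T(n) = Theta(n^5).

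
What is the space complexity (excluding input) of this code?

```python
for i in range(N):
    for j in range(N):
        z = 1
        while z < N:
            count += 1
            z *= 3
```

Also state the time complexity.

Space complexity: O(1).
Only a constant amount of auxiliary storage is used; nothing grows with n.
Time complexity: O(n^2 log n).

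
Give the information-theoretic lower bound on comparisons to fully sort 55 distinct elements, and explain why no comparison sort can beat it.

A comparison sort is a binary decision tree whose leaves are the 55! = 12696403353658275925965100847566516959580321051449436762275840000000000000 possible output permutations. A binary tree with L leaves has height >= ceil(log_2(L)). So any comparison sort needs >= ceil(log_2(55!)) = 243 comparisons in the worst case.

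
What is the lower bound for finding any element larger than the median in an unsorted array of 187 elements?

To find an element larger than the median of 187 elements, we must see Omega(n) elements. Without seeing enough elements, an adversary can make any unseen element the median.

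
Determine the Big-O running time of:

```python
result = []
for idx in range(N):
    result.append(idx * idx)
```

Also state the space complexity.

Time complexity: O(n).
Space complexity: O(n).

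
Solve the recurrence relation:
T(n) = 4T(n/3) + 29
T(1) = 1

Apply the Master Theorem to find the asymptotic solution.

a=4, b=3, f(n)=29. log_3(4) = 1.262. Case 1 of Master Theorem: T(n) = O(n^1.262).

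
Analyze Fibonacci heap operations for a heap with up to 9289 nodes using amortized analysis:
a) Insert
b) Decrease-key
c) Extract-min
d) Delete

Fibonacci heaps use lazy consolidation. Potential function Phi = t + 2m (t = number of trees, m = marked nodes).
- Insert: O(1) actual, Delta Phi = +1 (one new tree) => O(1) amortized.
- Decrease-key: with c cascading cuts, actual cost is O(c); Delta Phi <= c - 2(c-1) + 2 = 4 - c (c new trees; >= c-1 marks cleared; <= 1 new mark). Amortized O(c) + (4 - c) = O(1).
- Extract-min: O(D(n) + t) actual; consolidation drops t to <= D(n)+1, so Delta Phi pays for the t term. D(n) = O(log n) for n = 9289 => O(log n) amortized.
- Delete: decrease-key to -inf then extract-min = O(log n).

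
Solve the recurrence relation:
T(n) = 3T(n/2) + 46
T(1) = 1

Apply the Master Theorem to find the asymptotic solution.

a=3, b=2, f(n)=46. log_2(3) = 1.585. Case 1 of Master Theorem: T(n) = O(n^1.585).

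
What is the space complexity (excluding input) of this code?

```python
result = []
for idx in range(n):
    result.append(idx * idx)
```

Space complexity: O(n).
Auxiliary storage grows linearly with the input size n in the worst case.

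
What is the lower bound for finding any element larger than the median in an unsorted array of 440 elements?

To find an element larger than the median of 440 elements, we must see Omega(n) elements. Without seeing enough elements, an adversary can make any unseen element the median.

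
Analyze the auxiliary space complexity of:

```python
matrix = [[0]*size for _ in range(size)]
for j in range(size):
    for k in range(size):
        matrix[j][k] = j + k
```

Space complexity: O(n^2).
A 2D structure of size n x n is allocated.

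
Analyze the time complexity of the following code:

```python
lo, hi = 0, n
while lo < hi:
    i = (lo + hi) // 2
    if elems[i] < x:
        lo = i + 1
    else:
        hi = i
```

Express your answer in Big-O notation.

Time complexity: O(log n).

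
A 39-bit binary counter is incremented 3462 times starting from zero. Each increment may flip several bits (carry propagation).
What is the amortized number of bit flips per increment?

Bit i flips on every 2^i-th increment, so over 3462 increments bit i flips floor(3462/2^i) times. Summing over i: total flips < 2 * 3462. Amortized: < 2 = O(1) per increment.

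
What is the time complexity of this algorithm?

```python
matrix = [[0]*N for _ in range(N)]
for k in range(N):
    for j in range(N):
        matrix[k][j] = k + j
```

Time complexity: O(n^2).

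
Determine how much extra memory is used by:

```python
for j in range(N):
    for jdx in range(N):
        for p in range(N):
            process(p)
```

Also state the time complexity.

Space complexity: O(1).
Only a constant amount of auxiliary storage is used; nothing grows with n.
Time complexity: O(n^3).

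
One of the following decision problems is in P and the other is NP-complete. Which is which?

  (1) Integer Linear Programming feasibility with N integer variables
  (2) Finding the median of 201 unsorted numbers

(1) is NP-complete: ILP feasibility is NP-complete (LP relaxation is in P).
(2) is P: linear-time selection (median-of-medians) runs in O(n).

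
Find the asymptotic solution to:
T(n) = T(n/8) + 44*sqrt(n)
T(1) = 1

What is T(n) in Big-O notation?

Each level contributes sqrt(n/8^k). Geometric series with ratio 1/sqrt(8) < 1 sums to O(sqrt(n)).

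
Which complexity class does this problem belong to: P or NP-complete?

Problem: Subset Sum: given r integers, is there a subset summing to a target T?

This problem is NP-complete: one of Karp's 21 NP-complete problems.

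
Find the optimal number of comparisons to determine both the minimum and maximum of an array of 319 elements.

Naive approach: 636 comparisons (318 for max + 318 for min).
Optimal: Compare elements in pairs first (floor(n/2) = 159 comparisons), then find max among winners and min among losers (159 comparisons each).
Total: ceil(3n/2) - 2 = 477 comparisons. An adversary argument shows this is also a lower bound.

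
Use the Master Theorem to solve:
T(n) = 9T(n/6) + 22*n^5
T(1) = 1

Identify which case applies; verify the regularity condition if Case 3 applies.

a=9, b=6, f(n)=22*n^5.
log_6(9) = 1.226 < 5.
f(n) = Omega(n^(1.226+epsilon)) for some epsilon > 0, so Case 3 is the candidate.
Regularity: a*f(n/b) = 9*22*(n/6)^5 = (9/7776)*22*n^5 <= c*f(n) with c = 9/7776 < 1. Satisfied.
Case 3: T(n) = Theta(n^5).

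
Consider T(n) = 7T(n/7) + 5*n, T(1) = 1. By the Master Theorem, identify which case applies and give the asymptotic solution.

a=7, b=7, f(n)=5*n.
log_7(7) = 1, so n^(log_b(a)) = n.
f(n) = Theta(n), so Case 2 applies.
T(n) = Theta(n log n).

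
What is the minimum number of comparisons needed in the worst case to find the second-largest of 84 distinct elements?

Lower bound: finding the max needs 84-1 comparisons. By the adversary weight-doubling argument, the max must personally win >= ceil(log_2(84)) = 7 comparisons; the 2nd-largest is among those 7 losers, needing 7-1 more comparisons. Total >= 84-1 + 7-1 = 89. A balanced knockout tournament achieves this.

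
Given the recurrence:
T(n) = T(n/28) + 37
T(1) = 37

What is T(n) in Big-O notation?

Each step divides n by 28 and adds 37. After log_28(n) steps, T(n) = O(log n).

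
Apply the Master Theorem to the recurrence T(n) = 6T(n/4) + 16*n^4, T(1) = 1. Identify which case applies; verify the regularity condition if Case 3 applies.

a=6, b=4, f(n)=16*n^4.
log_4(6) = 1.292 < 4.
f(n) = Omega(n^(1.292+epsilon)) for some epsilon > 0, so Case 3 is the candidate.
Regularity: a*f(n/b) = 6*16*(n/4)^4 = (6/256)*16*n^4 <= c*f(n) with c = 6/256 < 1. Satisfied.
Case 3: T(n) = Theta(n^4).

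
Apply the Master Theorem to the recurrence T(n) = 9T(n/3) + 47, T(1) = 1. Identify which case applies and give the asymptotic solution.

a=9, b=3, f(n)=47.
log_3(9) = 2 > 0.
Since f(n) = O(n^0) is polynomially smaller than n^2, Case 1 applies.
T(n) = Theta(n^2).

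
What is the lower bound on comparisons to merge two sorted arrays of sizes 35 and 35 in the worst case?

Adversary: with |35 - 35| <= 1 the inputs can be fully interleaved so that every adjacent pair in the merged output comes from different arrays. Then each of the 69 adjacent pairs must be directly compared, or the algorithm cannot determine their relative order. Standard merge meets this bound.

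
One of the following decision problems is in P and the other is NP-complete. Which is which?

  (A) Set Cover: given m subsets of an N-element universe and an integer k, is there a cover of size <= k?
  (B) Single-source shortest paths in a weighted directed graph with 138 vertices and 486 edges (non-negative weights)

(A) is NP-complete: one of Karp's 21 NP-complete problems (with k part of the input).
(B) is P: Dijkstra's algorithm runs in O((V+E) log V).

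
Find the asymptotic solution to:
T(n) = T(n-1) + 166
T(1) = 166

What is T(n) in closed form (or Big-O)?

Unrolling: T(n) = T(n-1) + 166 = T(n-2) + 2*166 = ... = T(1) + (n-1)*166 = 166 + (n-1)*166 = 166n.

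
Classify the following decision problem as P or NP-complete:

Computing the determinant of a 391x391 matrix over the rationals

This problem is in P: Gaussian elimination runs in O(n^3).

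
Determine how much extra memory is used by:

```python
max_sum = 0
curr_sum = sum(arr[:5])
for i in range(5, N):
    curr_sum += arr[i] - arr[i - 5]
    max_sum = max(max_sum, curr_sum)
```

Space complexity: O(1).
Only a constant amount of auxiliary storage is used; nothing grows with n.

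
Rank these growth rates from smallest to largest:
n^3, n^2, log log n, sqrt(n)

Ordered by growth rate: log log n < sqrt(n) < n^2 < n^3.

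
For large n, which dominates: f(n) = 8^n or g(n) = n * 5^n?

f(n) = 8^n grows faster: 8^n / (n 5^n) = (8/5)^n / n -> infinity since 8/5 > 1.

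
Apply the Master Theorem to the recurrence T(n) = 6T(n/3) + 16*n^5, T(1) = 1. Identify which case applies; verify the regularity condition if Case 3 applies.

a=6, b=3, f(n)=16*n^5.
log_3(6) = 1.631 < 5.
f(n) = Omega(n^(1.631+epsilon)) for some epsilon > 0, so Case 3 is the candidate.
Regularity: a*f(n/b) = 6*16*(n/3)^5 = (6/243)*16*n^5 <= c*f(n) with c = 6/243 < 1. Satisfied.
Case 3: T(n) = Theta(n^5).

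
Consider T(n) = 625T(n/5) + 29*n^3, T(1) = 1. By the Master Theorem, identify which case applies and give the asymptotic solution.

a=625, b=5, f(n)=29*n^3.
log_5(625) = 4 > 3.
Since f(n) = O(n^3) is polynomially smaller than n^4, Case 1 applies.
T(n) = Theta(n^4).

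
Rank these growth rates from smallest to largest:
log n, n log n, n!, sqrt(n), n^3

Ordered by growth rate: log n < sqrt(n) < n log n < n^3 < n!.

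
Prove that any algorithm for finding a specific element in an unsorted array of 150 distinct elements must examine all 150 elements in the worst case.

Adversary argument: if the algorithm examines fewer than 150 elements, the adversary places the target in an unexamined position. The algorithm cannot distinguish 'not present' from 'in unexamined position'.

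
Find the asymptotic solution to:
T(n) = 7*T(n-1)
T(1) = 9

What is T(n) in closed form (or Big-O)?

Each step multiplies by 7. T(n) = T(1)*7^(n-1) = 9*7^(n-1).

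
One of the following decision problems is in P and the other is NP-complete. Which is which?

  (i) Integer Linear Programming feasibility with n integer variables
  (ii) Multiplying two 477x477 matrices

(i) is NP-complete: ILP feasibility is NP-complete (LP relaxation is in P).
(ii) is P: the schoolbook algorithm runs in O(n^3).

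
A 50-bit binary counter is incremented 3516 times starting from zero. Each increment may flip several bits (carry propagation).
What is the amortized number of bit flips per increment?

Bit i flips on every 2^i-th increment, so over 3516 increments bit i flips floor(3516/2^i) times. Summing over i: total flips < 2 * 3516. Amortized: < 2 = O(1) per increment.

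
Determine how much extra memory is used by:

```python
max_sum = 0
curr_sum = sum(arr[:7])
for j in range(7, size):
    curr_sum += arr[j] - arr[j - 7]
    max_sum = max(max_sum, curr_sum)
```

Space complexity: O(1).
Only a constant amount of auxiliary storage is used; nothing grows with n.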